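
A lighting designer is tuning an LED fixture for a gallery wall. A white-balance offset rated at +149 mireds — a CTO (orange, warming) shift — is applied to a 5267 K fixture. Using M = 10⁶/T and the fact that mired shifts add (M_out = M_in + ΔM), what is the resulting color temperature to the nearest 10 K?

2950 K

M_in = 10⁶/5267 = 189.86 mireds.
M_out = 189.86 + (+149) = 338.86 mireds.
T_out = 10⁶/338.86 = 2951.1 K → 2950 K.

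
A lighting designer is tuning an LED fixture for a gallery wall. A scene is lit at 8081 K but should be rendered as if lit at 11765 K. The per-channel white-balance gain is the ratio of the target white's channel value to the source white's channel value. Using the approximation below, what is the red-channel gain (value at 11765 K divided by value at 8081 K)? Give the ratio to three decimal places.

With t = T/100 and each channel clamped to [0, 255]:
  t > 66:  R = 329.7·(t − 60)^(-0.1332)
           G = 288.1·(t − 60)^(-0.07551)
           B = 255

0.873

At 8081 K (t = 80.81):
  R = 329.7·(80.81 − 60)^(-0.1332) = 329.7·20.81^(-0.1332) = 329.7·0.66743 = 220.052.
At 11765 K (t = 117.65):
  R = 329.7·(117.65 − 60)^(-0.1332) = 329.7·57.65^(-0.1332) = 329.7·0.58272 = 192.123.
Gain = 192.123 / 220.052 = 0.8731 → 0.873.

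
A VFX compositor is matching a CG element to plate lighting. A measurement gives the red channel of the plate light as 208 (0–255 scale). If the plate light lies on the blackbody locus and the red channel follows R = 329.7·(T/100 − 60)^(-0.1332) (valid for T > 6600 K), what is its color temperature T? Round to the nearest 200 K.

(t − 60)^(-0.1332) = 208/329.7 = 0.63088.
t − 60 = 0.63088^(1/-0.1332) = 0.63088^(-7.508) = 31.763, so t = 91.763.
T = 100·t = 9176 K → 9200 K to the nearest 200 K.

9200 K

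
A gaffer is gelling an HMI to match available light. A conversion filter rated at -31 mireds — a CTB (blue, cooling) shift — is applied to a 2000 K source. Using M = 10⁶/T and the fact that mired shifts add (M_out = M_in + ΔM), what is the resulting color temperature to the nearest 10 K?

M_in = 10⁶/2000 = 500.00 mireds.
M_out = 500.00 + (-31) = 469.00 mireds.
T_out = 10⁶/469.00 = 2132.2 K → 2130 K.

2130 K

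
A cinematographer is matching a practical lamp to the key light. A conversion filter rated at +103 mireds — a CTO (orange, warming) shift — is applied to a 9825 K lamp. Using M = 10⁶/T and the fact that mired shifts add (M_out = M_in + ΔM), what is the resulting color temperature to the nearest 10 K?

M_in = 10⁶/9825 = 101.78 mireds.
M_out = 101.78 + (+103) = 204.78 mireds.
T_out = 10⁶/204.78 = 4883.3 K → 4880 K.

4880 K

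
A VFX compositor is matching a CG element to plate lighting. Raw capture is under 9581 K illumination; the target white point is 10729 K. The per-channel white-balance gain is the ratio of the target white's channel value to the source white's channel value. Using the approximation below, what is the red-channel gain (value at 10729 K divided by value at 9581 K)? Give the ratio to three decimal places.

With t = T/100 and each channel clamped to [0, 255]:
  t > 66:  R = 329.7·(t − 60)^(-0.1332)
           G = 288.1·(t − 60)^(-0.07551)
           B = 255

At 9581 K (t = 95.81):
  R = 329.7·(95.81 − 60)^(-0.1332) = 329.7·35.81^(-0.1332) = 329.7·0.62088 = 204.704.
At 10729 K (t = 107.29):
  R = 329.7·(107.29 − 60)^(-0.1332) = 329.7·47.29^(-0.1332) = 329.7·0.59830 = 197.260.
Gain = 197.260 / 204.704 = 0.9636 → 0.964.

0.964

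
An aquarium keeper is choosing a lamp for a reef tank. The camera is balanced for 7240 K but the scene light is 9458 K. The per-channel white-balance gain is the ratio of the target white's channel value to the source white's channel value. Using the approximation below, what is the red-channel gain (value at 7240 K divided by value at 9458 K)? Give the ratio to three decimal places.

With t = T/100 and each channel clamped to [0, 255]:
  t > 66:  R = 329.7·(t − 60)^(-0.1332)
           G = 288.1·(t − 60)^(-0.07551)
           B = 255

At 9458 K (t = 94.58):
  R = 329.7·(94.58 − 60)^(-0.1332) = 329.7·34.58^(-0.1332) = 329.7·0.62378 = 205.659.
At 7240 K (t = 72.4):
  R = 329.7·(72.4 − 60)^(-0.1332) = 329.7·12.4^(-0.1332) = 329.7·0.71508 = 235.763.
Gain = 235.763 / 205.659 = 1.1464 → 1.146.

1.146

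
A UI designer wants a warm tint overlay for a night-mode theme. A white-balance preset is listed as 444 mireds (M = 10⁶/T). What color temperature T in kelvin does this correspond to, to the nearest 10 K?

T = 10⁶ / 444 = 2252.25 K → 2250 K.

2250 K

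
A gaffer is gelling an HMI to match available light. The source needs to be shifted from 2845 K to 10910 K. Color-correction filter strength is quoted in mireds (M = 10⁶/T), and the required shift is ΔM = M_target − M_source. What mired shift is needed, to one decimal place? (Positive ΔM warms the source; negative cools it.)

M_source = 10⁶/2845 = 351.494; M_target = 10⁶/10910 = 91.659.
ΔM = 91.659 − 351.494 = -259.835 → -259.8 mireds, a cooling shift.

-259.8 mireds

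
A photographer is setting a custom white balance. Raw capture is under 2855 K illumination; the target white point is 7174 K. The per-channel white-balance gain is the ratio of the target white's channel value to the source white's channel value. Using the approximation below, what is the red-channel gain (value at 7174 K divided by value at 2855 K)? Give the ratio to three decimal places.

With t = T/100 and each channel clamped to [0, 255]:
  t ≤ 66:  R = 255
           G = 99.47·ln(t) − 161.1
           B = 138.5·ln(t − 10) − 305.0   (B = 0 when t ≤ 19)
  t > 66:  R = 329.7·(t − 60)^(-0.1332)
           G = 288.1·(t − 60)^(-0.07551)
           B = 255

0.931

At 2855 K (t = 28.55):
  R = 255 by definition for t ≤ 66.
At 7174 K (t = 71.74):
  R = 329.7·(71.74 − 60)^(-0.1332) = 329.7·11.74^(-0.1332) = 329.7·0.72031 = 237.487.
Gain = 237.487 / 255.000 = 0.9313 → 0.931.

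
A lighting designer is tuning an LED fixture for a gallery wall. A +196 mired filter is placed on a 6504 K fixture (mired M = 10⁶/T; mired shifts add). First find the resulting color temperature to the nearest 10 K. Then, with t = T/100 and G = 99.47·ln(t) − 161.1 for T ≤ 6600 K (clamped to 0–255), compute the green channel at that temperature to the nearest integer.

172

M_in = 10⁶/6504 = 153.75; M_out = 153.75 + (+196) = 349.75.
T_out = 10⁶/349.75 = 2859.2 K → 2860 K; t = 28.6.
G = 99.47·ln 28.6 − 161.1 = 99.47·3.3534 − 161.1 = 172.463.
Rounded: 172.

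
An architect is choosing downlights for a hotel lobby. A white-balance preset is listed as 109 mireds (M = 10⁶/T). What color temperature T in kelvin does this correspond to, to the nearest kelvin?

9174 K

T = 10⁶ / 109 = 9174.31 K → 9174 K.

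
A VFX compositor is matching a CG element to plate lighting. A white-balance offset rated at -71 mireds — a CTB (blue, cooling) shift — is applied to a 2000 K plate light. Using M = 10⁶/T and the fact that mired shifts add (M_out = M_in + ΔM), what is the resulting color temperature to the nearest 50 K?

M_in = 10⁶/2000 = 500.00 mireds.
M_out = 500.00 + (-71) = 429.00 mireds.
T_out = 10⁶/429.00 = 2331.0 K → 2350 K.

2350 K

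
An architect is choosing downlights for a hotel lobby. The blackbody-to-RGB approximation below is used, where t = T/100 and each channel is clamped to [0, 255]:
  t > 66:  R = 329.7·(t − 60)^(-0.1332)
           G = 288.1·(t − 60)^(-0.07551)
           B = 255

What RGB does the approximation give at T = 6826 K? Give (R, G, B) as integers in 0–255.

t = 6826/100 = 68.26; the t > 66 branch applies.
R = 329.7·(68.26 − 60)^(-0.1332) = 329.7·8.26^(-0.1332) = 329.7·0.75485 = 248.873.
G = 288.1·(68.26 − 60)^(-0.07551) = 288.1·8.26^(-0.07551) = 288.1·0.85263 = 245.642.
B = 255 by definition for t > 66.
Rounded: (249, 246, 255).

(249, 246, 255)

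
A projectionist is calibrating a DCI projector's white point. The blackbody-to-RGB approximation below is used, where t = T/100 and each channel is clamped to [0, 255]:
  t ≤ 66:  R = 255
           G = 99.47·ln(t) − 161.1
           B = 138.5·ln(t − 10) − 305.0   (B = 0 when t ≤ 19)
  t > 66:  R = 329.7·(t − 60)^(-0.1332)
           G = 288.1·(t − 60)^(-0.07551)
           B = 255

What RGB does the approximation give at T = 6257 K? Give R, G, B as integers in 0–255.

R=255, G=250, B=244

t = 6257/100 = 62.57; the t ≤ 66 branch applies.
R = 255 by definition for t ≤ 66.
G = 99.47·ln 62.57 − 161.1 = 99.47·4.1363 − 161.1 = 250.336.
B = 138.5·ln(62.57 − 10) − 305.0 = 138.5·ln 52.57 − 305.0 = 138.5·3.9621 − 305.0 = 243.757.
Rounded: (255, 250, 244).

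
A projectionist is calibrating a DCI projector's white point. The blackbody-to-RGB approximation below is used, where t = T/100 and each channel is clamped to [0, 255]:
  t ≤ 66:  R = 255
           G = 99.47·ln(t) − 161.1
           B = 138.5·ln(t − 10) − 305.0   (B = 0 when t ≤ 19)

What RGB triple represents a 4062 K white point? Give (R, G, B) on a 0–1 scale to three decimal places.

(1.000, 0.813, 0.662)

t = 4062/100 = 40.62; the t ≤ 66 branch applies.
R = 255 by definition for t ≤ 66.
G = 99.47·ln 40.62 − 161.1 = 99.47·3.7043 − 161.1 = 207.363.
B = 138.5·ln(40.62 − 10) − 305.0 = 138.5·ln 30.62 − 305.0 = 138.5·3.4217 − 305.0 = 168.899.
Dividing each by 255: (1.0000, 0.8132, 0.6623) → (1.000, 0.813, 0.662).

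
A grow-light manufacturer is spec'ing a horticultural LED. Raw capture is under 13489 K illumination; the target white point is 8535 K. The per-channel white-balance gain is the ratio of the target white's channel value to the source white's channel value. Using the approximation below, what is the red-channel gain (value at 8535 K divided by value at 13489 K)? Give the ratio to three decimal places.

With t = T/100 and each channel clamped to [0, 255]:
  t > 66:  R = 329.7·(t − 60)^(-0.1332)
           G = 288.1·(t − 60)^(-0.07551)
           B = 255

At 13489 K (t = 134.89):
  R = 329.7·(134.89 − 60)^(-0.1332) = 329.7·74.89^(-0.1332) = 329.7·0.56276 = 185.543.
At 8535 K (t = 85.35):
  R = 329.7·(85.35 − 60)^(-0.1332) = 329.7·25.35^(-0.1332) = 329.7·0.65011 = 214.343.
Gain = 214.343 / 185.543 = 1.1552 → 1.155.

1.155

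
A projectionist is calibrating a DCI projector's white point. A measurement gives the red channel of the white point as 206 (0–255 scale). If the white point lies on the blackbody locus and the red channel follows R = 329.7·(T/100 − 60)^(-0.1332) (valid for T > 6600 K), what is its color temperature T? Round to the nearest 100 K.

(t − 60)^(-0.1332) = 206/329.7 = 0.62481.
t − 60 = 0.62481^(1/-0.1332) = 0.62481^(-7.508) = 34.152, so t = 94.152.
T = 100·t = 9415 K → 9400 K to the nearest 100 K.

9400 K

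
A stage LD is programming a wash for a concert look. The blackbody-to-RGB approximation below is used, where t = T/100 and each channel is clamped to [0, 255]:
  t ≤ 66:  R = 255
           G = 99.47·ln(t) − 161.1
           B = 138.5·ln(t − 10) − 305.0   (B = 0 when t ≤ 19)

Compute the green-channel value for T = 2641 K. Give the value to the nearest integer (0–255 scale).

165

t = 2641/100 = 26.41; the t ≤ 66 branch applies.
G = 99.47·ln 26.41 − 161.1 = 99.47·3.2737 − 161.1 = 164.539.
Rounded: 165.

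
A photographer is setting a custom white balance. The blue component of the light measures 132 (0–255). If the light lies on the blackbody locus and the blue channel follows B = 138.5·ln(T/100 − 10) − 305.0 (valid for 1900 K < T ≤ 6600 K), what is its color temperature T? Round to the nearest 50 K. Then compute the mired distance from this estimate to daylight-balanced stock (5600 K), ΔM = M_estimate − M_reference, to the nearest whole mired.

+120 mireds

ln(t − 10) = (132 + 305.0) / 138.5 = 3.1552.
t − 10 = e^3.1552 = 23.459, so t = 33.459.
T = 100·t = 3346 K → 3350 K to the nearest 50 K.
M_estimate = 10⁶/3350 = 298.51; M_reference = 10⁶/5600 = 178.57.
ΔM = 298.51 − 178.57 = 119.94 → +120 mireds.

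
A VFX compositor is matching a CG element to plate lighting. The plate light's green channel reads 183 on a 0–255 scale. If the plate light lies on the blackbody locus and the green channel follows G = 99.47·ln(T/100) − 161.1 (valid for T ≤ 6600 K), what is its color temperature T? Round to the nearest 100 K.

ln t = (183 + 161.1) / 99.47 = 3.4593.
t = e^3.4593 = 31.796.
T = 100·t = 3180 K → 3200 K to the nearest 100 K.

3200 K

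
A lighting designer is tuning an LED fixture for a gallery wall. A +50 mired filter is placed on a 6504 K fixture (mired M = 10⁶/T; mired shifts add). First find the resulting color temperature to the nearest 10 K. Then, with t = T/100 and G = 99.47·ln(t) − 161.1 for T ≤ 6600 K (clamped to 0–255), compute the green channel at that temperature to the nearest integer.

M_in = 10⁶/6504 = 153.75; M_out = 153.75 + (+50) = 203.75.
T_out = 10⁶/203.75 = 4907.9 K → 4910 K; t = 49.1.
G = 99.47·ln 49.1 − 161.1 = 99.47·3.8939 − 161.1 = 226.222.
Rounded: 226.

226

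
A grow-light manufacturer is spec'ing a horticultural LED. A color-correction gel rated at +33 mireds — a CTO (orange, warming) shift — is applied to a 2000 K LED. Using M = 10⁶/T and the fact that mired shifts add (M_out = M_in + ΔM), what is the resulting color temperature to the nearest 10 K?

M_in = 10⁶/2000 = 500.00 mireds.
M_out = 500.00 + (+33) = 533.00 mireds.
T_out = 10⁶/533.00 = 1876.2 K → 1880 K.

1880 K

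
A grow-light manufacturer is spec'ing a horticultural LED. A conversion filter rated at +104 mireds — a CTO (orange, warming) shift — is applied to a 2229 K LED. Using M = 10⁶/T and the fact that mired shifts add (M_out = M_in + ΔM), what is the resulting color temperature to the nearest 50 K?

M_in = 10⁶/2229 = 448.63 mireds.
M_out = 448.63 + (+104) = 552.63 mireds.
T_out = 10⁶/552.63 = 1809.5 K → 1800 K.

1800 K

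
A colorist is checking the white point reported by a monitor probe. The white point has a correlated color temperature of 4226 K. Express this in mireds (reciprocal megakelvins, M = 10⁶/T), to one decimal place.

236.6 mireds

M = 10⁶ / 4226 = 236.630 → 236.6 mireds.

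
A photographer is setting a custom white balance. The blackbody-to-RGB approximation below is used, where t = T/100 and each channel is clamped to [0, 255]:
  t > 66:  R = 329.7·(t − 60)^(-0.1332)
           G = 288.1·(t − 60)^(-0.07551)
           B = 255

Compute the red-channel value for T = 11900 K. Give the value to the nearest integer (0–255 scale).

t = 11900/100 = 119; the t > 66 branch applies.
R = 329.7·(119 − 60)^(-0.1332) = 329.7·59^(-0.1332) = 329.7·0.58093 = 191.532.
Rounded: 192.

192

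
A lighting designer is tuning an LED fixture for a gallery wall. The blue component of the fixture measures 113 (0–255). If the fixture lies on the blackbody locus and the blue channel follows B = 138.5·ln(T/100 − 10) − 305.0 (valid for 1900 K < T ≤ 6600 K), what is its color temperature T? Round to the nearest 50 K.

ln(t − 10) = (113 + 305.0) / 138.5 = 3.0181.
t − 10 = e^3.0181 = 20.451, so t = 30.451.
T = 100·t = 3045 K → 3050 K to the nearest 50 K.

3050 K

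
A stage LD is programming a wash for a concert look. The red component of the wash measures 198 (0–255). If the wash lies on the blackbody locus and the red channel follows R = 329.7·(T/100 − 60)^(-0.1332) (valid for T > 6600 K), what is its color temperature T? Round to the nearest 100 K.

(t − 60)^(-0.1332) = 198/329.7 = 0.60055.
t − 60 = 0.60055^(1/-0.1332) = 0.60055^(-7.508) = 45.980, so t = 105.980.
T = 100·t = 10598 K → 10600 K to the nearest 100 K.

10600 K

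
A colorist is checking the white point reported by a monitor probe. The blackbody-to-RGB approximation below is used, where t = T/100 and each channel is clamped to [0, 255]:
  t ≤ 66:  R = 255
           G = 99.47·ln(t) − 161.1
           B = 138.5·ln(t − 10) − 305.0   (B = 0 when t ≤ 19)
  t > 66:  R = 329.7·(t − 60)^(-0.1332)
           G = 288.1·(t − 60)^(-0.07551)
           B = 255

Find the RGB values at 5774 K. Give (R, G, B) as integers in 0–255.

(255, 242, 230)

t = 5774/100 = 57.74; the t ≤ 66 branch applies.
R = 255 by definition for t ≤ 66.
G = 99.47·ln 57.74 − 161.1 = 99.47·4.0560 − 161.1 = 242.345.
B = 138.5·ln(57.74 − 10) − 305.0 = 138.5·ln 47.74 − 305.0 = 138.5·3.8658 − 305.0 = 230.409.
Rounded: (255, 242, 230).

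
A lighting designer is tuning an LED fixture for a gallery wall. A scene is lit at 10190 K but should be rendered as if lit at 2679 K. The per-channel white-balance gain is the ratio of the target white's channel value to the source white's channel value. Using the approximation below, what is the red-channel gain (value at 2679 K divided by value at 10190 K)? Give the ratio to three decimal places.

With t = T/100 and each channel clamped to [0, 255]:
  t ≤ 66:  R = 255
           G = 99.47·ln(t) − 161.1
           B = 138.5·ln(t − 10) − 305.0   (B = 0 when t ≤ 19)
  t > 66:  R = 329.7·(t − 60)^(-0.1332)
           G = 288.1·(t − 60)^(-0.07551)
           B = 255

At 10190 K (t = 101.9):
  R = 329.7·(101.9 − 60)^(-0.1332) = 329.7·41.9^(-0.1332) = 329.7·0.60802 = 200.466.
At 2679 K (t = 26.79):
  R = 255 by definition for t ≤ 66.
Gain = 255.000 / 200.466 = 1.2720 → 1.272.

1.272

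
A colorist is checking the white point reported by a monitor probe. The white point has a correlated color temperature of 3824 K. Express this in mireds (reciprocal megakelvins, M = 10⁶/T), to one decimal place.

M = 10⁶ / 3824 = 261.506 → 261.5 mireds.

261.5 mireds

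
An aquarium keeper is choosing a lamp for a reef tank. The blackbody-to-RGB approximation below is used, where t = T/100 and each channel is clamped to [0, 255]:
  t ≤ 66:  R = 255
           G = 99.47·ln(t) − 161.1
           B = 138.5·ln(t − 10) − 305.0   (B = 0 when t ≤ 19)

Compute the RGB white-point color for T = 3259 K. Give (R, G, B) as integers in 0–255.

t = 3259/100 = 32.59; the t ≤ 66 branch applies.
R = 255 by definition for t ≤ 66.
G = 99.47·ln 32.59 − 161.1 = 99.47·3.4840 − 161.1 = 185.454.
B = 138.5·ln(32.59 − 10) − 305.0 = 138.5·ln 22.59 − 305.0 = 138.5·3.1175 − 305.0 = 126.775.
Rounded: (255, 185, 127).

(255, 185, 127)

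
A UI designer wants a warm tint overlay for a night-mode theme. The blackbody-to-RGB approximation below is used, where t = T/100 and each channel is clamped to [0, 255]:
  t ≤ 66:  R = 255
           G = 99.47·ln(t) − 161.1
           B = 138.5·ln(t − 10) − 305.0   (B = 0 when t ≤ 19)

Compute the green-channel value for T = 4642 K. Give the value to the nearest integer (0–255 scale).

t = 4642/100 = 46.42; the t ≤ 66 branch applies.
G = 99.47·ln 46.42 − 161.1 = 99.47·3.8377 − 161.1 = 220.639.
Rounded: 221.

221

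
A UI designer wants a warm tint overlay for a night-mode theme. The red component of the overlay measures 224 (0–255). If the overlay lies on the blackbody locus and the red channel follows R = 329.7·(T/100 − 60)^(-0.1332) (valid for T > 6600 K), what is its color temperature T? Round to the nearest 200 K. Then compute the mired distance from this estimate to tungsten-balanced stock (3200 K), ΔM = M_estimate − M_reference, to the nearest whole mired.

-184 mireds

(t − 60)^(-0.1332) = 224/329.7 = 0.67941.
t − 60 = 0.67941^(1/-0.1332) = 0.67941^(-7.508) = 18.209, so t = 78.209.
T = 100·t = 7821 K → 7800 K to the nearest 200 K.
M_estimate = 10⁶/7800 = 128.21; M_reference = 10⁶/3200 = 312.50.
ΔM = 128.21 − 312.50 = -184.29 → -184 mireds.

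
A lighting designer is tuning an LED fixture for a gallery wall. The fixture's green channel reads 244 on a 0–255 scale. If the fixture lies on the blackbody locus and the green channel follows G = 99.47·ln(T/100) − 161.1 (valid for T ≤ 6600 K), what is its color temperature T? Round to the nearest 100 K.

5900 K

ln t = (244 + 161.1) / 99.47 = 4.0726.
t = e^4.0726 = 58.709.
T = 100·t = 5871 K → 5900 K to the nearest 100 K.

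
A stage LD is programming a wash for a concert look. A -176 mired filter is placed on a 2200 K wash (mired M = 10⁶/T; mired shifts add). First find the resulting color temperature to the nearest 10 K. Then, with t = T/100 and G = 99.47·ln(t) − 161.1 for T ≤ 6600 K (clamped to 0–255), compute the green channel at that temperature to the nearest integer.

M_in = 10⁶/2200 = 454.55; M_out = 454.55 + (-176) = 278.55.
T_out = 10⁶/278.55 = 3590.1 K → 3590 K; t = 35.9.
G = 99.47·ln 35.9 − 161.1 = 99.47·3.5807 − 161.1 = 195.076.
Rounded: 195.

195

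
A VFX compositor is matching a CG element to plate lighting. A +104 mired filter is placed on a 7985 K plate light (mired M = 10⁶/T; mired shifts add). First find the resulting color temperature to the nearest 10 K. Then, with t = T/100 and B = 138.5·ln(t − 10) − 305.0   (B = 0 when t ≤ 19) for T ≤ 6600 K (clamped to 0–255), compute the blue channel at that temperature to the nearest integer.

M_in = 10⁶/7985 = 125.23; M_out = 125.23 + (+104) = 229.23.
T_out = 10⁶/229.23 = 4362.3 K → 4360 K; t = 43.6.
B = 138.5·ln(43.6 − 10) − 305.0 = 138.5·ln 33.6 − 305.0 = 138.5·3.5145 − 305.0 = 181.762.
Rounded: 182.

182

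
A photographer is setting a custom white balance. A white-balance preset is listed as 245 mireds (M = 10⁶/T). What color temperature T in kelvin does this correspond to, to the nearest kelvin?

T = 10⁶ / 245 = 4081.63 K → 4082 K.

4082 K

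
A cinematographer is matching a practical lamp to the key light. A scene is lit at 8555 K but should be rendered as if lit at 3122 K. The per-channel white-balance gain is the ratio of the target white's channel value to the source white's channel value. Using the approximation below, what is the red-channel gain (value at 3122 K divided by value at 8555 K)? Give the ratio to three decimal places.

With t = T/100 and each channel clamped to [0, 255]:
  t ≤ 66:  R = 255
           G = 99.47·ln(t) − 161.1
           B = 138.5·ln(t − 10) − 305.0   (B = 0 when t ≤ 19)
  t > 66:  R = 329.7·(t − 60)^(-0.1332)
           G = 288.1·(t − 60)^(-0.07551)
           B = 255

1.191

At 8555 K (t = 85.55):
  R = 329.7·(85.55 − 60)^(-0.1332) = 329.7·25.55^(-0.1332) = 329.7·0.64943 = 214.119.
At 3122 K (t = 31.22):
  R = 255 by definition for t ≤ 66.
Gain = 255.000 / 214.119 = 1.1909 → 1.191.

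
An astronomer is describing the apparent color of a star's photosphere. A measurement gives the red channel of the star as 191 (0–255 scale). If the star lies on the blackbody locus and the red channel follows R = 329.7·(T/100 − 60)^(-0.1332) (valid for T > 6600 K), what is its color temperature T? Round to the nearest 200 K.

(t − 60)^(-0.1332) = 191/329.7 = 0.57931.
t − 60 = 0.57931^(1/-0.1332) = 0.57931^(-7.508) = 60.245, so t = 120.245.
T = 100·t = 12025 K → 12000 K to the nearest 200 K.

12000 K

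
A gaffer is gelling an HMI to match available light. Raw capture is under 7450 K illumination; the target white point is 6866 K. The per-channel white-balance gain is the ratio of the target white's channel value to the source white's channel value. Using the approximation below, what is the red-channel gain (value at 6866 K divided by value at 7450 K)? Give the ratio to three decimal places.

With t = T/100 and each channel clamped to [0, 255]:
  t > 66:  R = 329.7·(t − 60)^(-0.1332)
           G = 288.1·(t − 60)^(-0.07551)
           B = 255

1.071

At 7450 K (t = 74.5):
  R = 329.7·(74.5 − 60)^(-0.1332) = 329.7·14.5^(-0.1332) = 329.7·0.70033 = 230.900.
At 6866 K (t = 68.66):
  R = 329.7·(68.66 − 60)^(-0.1332) = 329.7·8.66^(-0.1332) = 329.7·0.75011 = 247.310.
Gain = 247.310 / 230.900 = 1.0711 → 1.071.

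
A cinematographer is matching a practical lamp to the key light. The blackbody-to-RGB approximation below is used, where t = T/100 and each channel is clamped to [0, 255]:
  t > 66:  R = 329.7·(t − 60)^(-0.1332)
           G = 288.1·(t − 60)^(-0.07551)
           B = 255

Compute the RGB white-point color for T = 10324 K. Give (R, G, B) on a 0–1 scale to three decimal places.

(0.783, 0.850, 1.000)

t = 10324/100 = 103.24; the t > 66 branch applies.
R = 329.7·(103.24 − 60)^(-0.1332) = 329.7·43.24^(-0.1332) = 329.7·0.60548 = 199.627.
G = 288.1·(103.24 − 60)^(-0.07551) = 288.1·43.24^(-0.07551) = 288.1·0.75244 = 216.779.
B = 255 by definition for t > 66.
Dividing each by 255: (0.7829, 0.8501, 1.0000) → (0.783, 0.850, 1.000).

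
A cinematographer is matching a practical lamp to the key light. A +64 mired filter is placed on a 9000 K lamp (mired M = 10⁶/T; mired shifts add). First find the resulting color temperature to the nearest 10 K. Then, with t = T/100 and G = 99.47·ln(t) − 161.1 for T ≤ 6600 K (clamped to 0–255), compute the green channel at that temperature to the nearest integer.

241

M_in = 10⁶/9000 = 111.11; M_out = 111.11 + (+64) = 175.11.
T_out = 10⁶/175.11 = 5710.7 K → 5710 K; t = 57.1.
G = 99.47·ln 57.1 − 161.1 = 99.47·4.0448 − 161.1 = 241.237.
Rounded: 241.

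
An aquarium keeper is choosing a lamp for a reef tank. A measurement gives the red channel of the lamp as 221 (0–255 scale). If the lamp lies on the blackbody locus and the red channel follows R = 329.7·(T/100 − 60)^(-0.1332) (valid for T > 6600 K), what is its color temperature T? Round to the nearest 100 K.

(t − 60)^(-0.1332) = 221/329.7 = 0.67031.
t − 60 = 0.67031^(1/-0.1332) = 0.67031^(-7.508) = 20.149, so t = 80.149.
T = 100·t = 8015 K → 8000 K to the nearest 100 K.

8000 K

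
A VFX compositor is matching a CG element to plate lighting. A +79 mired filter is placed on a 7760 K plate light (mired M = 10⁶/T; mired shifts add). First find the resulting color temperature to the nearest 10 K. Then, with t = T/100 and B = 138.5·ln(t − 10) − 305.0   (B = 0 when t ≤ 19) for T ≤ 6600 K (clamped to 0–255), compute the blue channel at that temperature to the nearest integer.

199

M_in = 10⁶/7760 = 128.87; M_out = 128.87 + (+79) = 207.87.
T_out = 10⁶/207.87 = 4810.8 K → 4810 K; t = 48.1.
B = 138.5·ln(48.1 − 10) − 305.0 = 138.5·ln 38.1 − 305.0 = 138.5·3.6402 − 305.0 = 199.170.
Rounded: 199.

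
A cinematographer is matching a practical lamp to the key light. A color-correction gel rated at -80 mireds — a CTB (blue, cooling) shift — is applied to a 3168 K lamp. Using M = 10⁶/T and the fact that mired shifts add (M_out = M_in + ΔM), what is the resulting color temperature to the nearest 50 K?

4250 K

M_in = 10⁶/3168 = 315.66 mireds.
M_out = 315.66 + (-80) = 235.66 mireds.
T_out = 10⁶/235.66 = 4243.5 K → 4250 K.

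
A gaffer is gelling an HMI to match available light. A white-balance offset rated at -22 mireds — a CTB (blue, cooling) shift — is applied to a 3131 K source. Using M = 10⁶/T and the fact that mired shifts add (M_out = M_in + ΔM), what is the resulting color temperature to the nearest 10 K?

M_in = 10⁶/3131 = 319.39 mireds.
M_out = 319.39 + (-22) = 297.39 mireds.
T_out = 10⁶/297.39 = 3362.6 K → 3360 K.

3360 K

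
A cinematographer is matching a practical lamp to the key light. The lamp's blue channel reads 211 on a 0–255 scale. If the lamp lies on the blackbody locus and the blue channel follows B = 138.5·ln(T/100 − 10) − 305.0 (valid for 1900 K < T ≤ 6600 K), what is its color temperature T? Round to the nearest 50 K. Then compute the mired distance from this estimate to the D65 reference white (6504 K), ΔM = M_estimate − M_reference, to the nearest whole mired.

+40 mireds

ln(t − 10) = (211 + 305.0) / 138.5 = 3.7256.
t − 10 = e^3.7256 = 41.497, so t = 51.497.
T = 100·t = 5150 K → 5150 K to the nearest 50 K.
M_estimate = 10⁶/5150 = 194.17; M_reference = 10⁶/6504 = 153.75.
ΔM = 194.17 − 153.75 = 40.42 → +40 mireds.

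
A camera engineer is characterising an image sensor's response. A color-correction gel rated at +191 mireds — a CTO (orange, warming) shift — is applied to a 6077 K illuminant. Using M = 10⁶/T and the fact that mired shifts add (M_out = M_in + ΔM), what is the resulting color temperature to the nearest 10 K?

2810 K

M_in = 10⁶/6077 = 164.55 mireds.
M_out = 164.55 + (+191) = 355.55 mireds.
T_out = 10⁶/355.55 = 2812.5 K → 2810 K.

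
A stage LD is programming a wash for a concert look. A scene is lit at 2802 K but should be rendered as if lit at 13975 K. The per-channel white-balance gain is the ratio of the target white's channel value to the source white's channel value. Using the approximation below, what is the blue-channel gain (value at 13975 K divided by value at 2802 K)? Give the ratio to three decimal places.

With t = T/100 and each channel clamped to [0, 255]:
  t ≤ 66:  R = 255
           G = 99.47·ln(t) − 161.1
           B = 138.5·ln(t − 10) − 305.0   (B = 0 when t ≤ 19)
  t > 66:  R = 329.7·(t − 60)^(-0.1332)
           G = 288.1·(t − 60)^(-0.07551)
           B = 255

2.671

At 2802 K (t = 28.02):
  B = 138.5·ln(28.02 − 10) − 305.0 = 138.5·ln 18.02 − 305.0 = 138.5·2.8915 − 305.0 = 95.470.
At 13975 K (t = 139.75):
  B = 255 by definition for t > 66.
Gain = 255.000 / 95.470 = 2.6710 → 2.671.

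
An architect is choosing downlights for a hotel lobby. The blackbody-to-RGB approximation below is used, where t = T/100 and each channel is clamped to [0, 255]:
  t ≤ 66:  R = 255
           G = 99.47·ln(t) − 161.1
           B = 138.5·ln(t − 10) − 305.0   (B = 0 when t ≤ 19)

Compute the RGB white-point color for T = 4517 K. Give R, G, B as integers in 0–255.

t = 4517/100 = 45.17; the t ≤ 66 branch applies.
R = 255 by definition for t ≤ 66.
G = 99.47·ln 45.17 − 161.1 = 99.47·3.8104 − 161.1 = 217.924.
B = 138.5·ln(45.17 − 10) − 305.0 = 138.5·ln 35.17 − 305.0 = 138.5·3.5602 − 305.0 = 188.087.
Rounded: (255, 218, 188).

R=255, G=218, B=188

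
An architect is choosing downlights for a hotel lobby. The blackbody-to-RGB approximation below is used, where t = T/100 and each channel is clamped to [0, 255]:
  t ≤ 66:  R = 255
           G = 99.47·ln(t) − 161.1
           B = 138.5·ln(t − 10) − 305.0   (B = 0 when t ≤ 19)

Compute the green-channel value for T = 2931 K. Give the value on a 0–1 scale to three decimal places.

t = 2931/100 = 29.31; the t ≤ 66 branch applies.
G = 99.47·ln 29.31 − 161.1 = 99.47·3.3779 − 161.1 = 174.903.
On a 0–1 scale: 174.903/255 = 0.6859 → 0.686.

0.686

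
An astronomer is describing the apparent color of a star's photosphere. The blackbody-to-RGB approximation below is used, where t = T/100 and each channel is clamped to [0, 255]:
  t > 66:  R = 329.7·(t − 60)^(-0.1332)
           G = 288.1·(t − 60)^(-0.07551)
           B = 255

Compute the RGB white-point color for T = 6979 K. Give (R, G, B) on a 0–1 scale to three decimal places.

t = 6979/100 = 69.79; the t > 66 branch applies.
R = 329.7·(69.79 − 60)^(-0.1332) = 329.7·9.79^(-0.1332) = 329.7·0.73795 = 243.303.
G = 288.1·(69.79 − 60)^(-0.07551) = 288.1·9.79^(-0.07551) = 288.1·0.84176 = 242.510.
B = 255 by definition for t > 66.
Dividing each by 255: (0.9541, 0.9510, 1.0000) → (0.954, 0.951, 1.000).

(0.954, 0.951, 1.000)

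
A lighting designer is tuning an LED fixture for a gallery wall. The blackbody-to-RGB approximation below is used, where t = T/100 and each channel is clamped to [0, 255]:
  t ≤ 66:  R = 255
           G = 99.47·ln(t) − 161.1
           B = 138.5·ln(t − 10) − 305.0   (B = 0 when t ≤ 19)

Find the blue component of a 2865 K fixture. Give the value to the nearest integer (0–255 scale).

100

t = 2865/100 = 28.65; the t ≤ 66 branch applies.
B = 138.5·ln(28.65 − 10) − 305.0 = 138.5·ln 18.65 − 305.0 = 138.5·2.9258 − 305.0 = 100.230.
Rounded: 100.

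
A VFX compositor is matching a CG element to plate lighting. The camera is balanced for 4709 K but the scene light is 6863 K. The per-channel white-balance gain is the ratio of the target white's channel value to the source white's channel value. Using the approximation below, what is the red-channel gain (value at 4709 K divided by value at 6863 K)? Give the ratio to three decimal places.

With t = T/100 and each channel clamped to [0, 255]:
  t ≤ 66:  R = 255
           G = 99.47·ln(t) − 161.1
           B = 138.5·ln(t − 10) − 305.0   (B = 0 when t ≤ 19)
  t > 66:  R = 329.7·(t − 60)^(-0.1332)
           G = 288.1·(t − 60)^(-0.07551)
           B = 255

At 6863 K (t = 68.63):
  R = 329.7·(68.63 − 60)^(-0.1332) = 329.7·8.63^(-0.1332) = 329.7·0.75045 = 247.424.
At 4709 K (t = 47.09):
  R = 255 by definition for t ≤ 66.
Gain = 255.000 / 247.424 = 1.0306 → 1.031.

1.031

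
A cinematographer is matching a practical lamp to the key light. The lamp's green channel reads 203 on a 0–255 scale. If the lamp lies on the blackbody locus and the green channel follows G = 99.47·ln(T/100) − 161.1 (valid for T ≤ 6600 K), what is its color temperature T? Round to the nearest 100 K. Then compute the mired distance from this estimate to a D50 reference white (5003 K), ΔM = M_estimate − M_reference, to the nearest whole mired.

+57 mireds

ln t = (203 + 161.1) / 99.47 = 3.6604.
t = e^3.6604 = 38.877.
T = 100·t = 3888 K → 3900 K to the nearest 100 K.
M_estimate = 10⁶/3900 = 256.41; M_reference = 10⁶/5003 = 199.88.
ΔM = 256.41 − 199.88 = 56.53 → +57 mireds.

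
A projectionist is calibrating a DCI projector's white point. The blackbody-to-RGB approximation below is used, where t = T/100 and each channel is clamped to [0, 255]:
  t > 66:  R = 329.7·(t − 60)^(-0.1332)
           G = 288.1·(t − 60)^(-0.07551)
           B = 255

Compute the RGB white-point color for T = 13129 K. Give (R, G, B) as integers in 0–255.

(187, 209, 255)

t = 13129/100 = 131.29; the t > 66 branch applies.
R = 329.7·(131.29 − 60)^(-0.1332) = 329.7·71.29^(-0.1332) = 329.7·0.56647 = 186.765.
G = 288.1·(131.29 − 60)^(-0.07551) = 288.1·71.29^(-0.07551) = 288.1·0.72457 = 208.747.
B = 255 by definition for t > 66.
Rounded: (187, 209, 255).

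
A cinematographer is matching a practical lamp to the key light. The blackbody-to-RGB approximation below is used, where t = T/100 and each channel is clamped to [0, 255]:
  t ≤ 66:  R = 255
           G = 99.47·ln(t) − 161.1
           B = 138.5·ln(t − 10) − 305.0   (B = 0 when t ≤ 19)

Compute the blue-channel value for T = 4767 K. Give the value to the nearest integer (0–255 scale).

198

t = 4767/100 = 47.67; the t ≤ 66 branch applies.
B = 138.5·ln(47.67 − 10) − 305.0 = 138.5·ln 37.67 − 305.0 = 138.5·3.6289 − 305.0 = 197.598.
Rounded: 198.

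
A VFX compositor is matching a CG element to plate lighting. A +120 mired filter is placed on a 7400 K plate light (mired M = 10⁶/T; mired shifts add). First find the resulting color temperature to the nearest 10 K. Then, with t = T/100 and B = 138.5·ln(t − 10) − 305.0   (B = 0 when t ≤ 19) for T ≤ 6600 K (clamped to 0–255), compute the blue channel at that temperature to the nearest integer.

M_in = 10⁶/7400 = 135.14; M_out = 135.14 + (+120) = 255.14.
T_out = 10⁶/255.14 = 3919.5 K → 3920 K; t = 39.2.
B = 138.5·ln(39.2 − 10) − 305.0 = 138.5·ln 29.2 − 305.0 = 138.5·3.3742 − 305.0 = 162.322.
Rounded: 162.

162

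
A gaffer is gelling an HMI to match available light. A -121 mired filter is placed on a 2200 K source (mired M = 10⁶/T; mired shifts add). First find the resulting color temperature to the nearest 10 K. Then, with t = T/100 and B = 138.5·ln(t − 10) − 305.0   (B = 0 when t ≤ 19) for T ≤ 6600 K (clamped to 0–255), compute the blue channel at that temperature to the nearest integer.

110

M_in = 10⁶/2200 = 454.55; M_out = 454.55 + (-121) = 333.55.
T_out = 10⁶/333.55 = 2998.1 K → 3000 K; t = 30.
B = 138.5·ln(30 − 10) − 305.0 = 138.5·ln 20 − 305.0 = 138.5·2.9957 − 305.0 = 109.909.
Rounded: 110.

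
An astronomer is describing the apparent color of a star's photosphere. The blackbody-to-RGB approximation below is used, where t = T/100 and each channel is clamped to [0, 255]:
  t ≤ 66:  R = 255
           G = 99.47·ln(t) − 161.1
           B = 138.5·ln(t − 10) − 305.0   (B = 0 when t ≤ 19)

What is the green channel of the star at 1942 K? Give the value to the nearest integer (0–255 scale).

134

t = 1942/100 = 19.42; the t ≤ 66 branch applies.
G = 99.47·ln 19.42 − 161.1 = 99.47·2.9663 − 161.1 = 133.958.
Rounded: 134.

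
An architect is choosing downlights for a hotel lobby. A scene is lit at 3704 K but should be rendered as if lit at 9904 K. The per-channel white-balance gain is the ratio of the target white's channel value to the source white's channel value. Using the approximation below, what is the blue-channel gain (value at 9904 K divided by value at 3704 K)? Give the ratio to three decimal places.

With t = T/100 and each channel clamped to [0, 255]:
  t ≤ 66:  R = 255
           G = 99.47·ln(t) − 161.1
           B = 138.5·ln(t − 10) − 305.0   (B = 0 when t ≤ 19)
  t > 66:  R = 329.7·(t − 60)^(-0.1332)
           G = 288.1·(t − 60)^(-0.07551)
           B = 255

1.681

At 3704 K (t = 37.04):
  B = 138.5·ln(37.04 − 10) − 305.0 = 138.5·ln 27.04 − 305.0 = 138.5·3.2973 − 305.0 = 151.678.
At 9904 K (t = 99.04):
  B = 255 by definition for t > 66.
Gain = 255.000 / 151.678 = 1.6812 → 1.681.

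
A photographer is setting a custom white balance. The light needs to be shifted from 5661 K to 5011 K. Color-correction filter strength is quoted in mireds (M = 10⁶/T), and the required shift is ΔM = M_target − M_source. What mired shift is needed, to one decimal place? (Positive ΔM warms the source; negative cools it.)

M_source = 10⁶/5661 = 176.647; M_target = 10⁶/5011 = 199.561.
ΔM = 199.561 − 176.647 = 22.914 → +22.9 mireds, a warming shift.

+22.9 mireds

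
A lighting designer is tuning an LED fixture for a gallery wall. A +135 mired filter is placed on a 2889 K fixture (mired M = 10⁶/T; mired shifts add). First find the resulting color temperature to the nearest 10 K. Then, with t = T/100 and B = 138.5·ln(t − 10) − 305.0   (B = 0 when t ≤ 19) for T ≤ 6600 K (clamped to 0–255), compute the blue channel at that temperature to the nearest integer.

M_in = 10⁶/2889 = 346.14; M_out = 346.14 + (+135) = 481.14.
T_out = 10⁶/481.14 = 2078.4 K → 2080 K; t = 20.8.
B = 138.5·ln(20.8 − 10) − 305.0 = 138.5·ln 10.8 − 305.0 = 138.5·2.3795 − 305.0 = 24.567.
Rounded: 25.

25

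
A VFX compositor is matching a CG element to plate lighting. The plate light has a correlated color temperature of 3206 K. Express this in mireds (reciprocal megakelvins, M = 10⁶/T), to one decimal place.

311.9 mireds

M = 10⁶ / 3206 = 311.915 → 311.9 mireds.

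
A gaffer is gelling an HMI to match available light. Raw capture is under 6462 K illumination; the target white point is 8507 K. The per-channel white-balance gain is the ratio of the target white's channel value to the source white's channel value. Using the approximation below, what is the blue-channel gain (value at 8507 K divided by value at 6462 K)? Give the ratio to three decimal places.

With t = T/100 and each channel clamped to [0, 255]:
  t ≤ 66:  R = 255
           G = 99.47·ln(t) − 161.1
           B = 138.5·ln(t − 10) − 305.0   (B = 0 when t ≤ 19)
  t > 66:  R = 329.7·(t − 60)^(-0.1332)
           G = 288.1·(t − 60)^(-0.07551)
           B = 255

At 6462 K (t = 64.62):
  B = 138.5·ln(64.62 − 10) − 305.0 = 138.5·ln 54.62 − 305.0 = 138.5·4.0004 − 305.0 = 249.055.
At 8507 K (t = 85.07):
  B = 255 by definition for t > 66.
Gain = 255.000 / 249.055 = 1.0239 → 1.024.

1.024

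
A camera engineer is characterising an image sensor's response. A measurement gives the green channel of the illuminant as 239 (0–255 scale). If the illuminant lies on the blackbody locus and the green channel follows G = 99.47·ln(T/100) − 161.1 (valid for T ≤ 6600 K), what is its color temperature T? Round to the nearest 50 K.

5600 K

ln t = (239 + 161.1) / 99.47 = 4.0223.
t = e^4.0223 = 55.830.
T = 100·t = 5583 K → 5600 K to the nearest 50 K.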